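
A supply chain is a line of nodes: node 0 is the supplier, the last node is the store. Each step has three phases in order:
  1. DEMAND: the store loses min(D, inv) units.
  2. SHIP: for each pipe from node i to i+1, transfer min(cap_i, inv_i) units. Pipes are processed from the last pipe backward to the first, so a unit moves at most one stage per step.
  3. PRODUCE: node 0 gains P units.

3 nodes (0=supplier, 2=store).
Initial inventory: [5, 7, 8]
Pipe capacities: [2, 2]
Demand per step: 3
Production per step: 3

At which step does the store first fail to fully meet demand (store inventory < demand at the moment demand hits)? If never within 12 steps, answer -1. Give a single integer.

Step 1: demand=3,sold=3 ship[1->2]=2 ship[0->1]=2 prod=3 -> [6 7 7]
Step 2: demand=3,sold=3 ship[1->2]=2 ship[0->1]=2 prod=3 -> [7 7 6]
Step 3: demand=3,sold=3 ship[1->2]=2 ship[0->1]=2 prod=3 -> [8 7 5]
Step 4: demand=3,sold=3 ship[1->2]=2 ship[0->1]=2 prod=3 -> [9 7 4]
Step 5: demand=3,sold=3 ship[1->2]=2 ship[0->1]=2 prod=3 -> [10 7 3]
Step 6: demand=3,sold=3 ship[1->2]=2 ship[0->1]=2 prod=3 -> [11 7 2]
Step 7: demand=3,sold=2 ship[1->2]=2 ship[0->1]=2 prod=3 -> [12 7 2]
Step 8: demand=3,sold=2 ship[1->2]=2 ship[0->1]=2 prod=3 -> [13 7 2]
Step 9: demand=3,sold=2 ship[1->2]=2 ship[0->1]=2 prod=3 -> [14 7 2]
Step 10: demand=3,sold=2 ship[1->2]=2 ship[0->1]=2 prod=3 -> [15 7 2]
Step 11: demand=3,sold=2 ship[1->2]=2 ship[0->1]=2 prod=3 -> [16 7 2]
Step 12: demand=3,sold=2 ship[1->2]=2 ship[0->1]=2 prod=3 -> [17 7 2]
First stockout at step 7

7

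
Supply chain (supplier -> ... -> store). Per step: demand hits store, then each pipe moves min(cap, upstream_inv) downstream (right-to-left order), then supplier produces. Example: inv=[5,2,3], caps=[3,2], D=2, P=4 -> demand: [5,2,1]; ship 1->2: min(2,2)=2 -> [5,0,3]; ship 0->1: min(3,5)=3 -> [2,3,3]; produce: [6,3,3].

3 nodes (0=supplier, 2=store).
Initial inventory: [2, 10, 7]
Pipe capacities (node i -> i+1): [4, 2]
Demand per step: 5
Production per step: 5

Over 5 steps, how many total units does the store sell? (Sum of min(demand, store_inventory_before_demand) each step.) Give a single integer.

Answer: 15

Derivation:
Step 1: sold=5 (running total=5) -> [5 10 4]
Step 2: sold=4 (running total=9) -> [6 12 2]
Step 3: sold=2 (running total=11) -> [7 14 2]
Step 4: sold=2 (running total=13) -> [8 16 2]
Step 5: sold=2 (running total=15) -> [9 18 2]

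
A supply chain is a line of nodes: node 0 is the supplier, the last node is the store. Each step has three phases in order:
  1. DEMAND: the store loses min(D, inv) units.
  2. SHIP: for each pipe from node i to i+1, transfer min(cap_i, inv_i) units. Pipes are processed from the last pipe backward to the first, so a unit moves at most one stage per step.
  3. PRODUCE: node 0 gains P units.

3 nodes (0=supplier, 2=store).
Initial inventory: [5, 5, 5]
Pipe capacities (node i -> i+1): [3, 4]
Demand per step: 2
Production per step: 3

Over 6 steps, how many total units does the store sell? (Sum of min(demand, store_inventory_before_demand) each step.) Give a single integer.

Answer: 12

Derivation:
Step 1: sold=2 (running total=2) -> [5 4 7]
Step 2: sold=2 (running total=4) -> [5 3 9]
Step 3: sold=2 (running total=6) -> [5 3 10]
Step 4: sold=2 (running total=8) -> [5 3 11]
Step 5: sold=2 (running total=10) -> [5 3 12]
Step 6: sold=2 (running total=12) -> [5 3 13]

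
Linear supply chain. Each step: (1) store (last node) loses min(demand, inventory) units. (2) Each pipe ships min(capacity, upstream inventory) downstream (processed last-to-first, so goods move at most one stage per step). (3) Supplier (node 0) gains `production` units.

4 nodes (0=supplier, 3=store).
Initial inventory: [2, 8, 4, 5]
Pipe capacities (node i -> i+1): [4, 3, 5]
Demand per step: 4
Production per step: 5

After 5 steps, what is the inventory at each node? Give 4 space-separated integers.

Step 1: demand=4,sold=4 ship[2->3]=4 ship[1->2]=3 ship[0->1]=2 prod=5 -> inv=[5 7 3 5]
Step 2: demand=4,sold=4 ship[2->3]=3 ship[1->2]=3 ship[0->1]=4 prod=5 -> inv=[6 8 3 4]
Step 3: demand=4,sold=4 ship[2->3]=3 ship[1->2]=3 ship[0->1]=4 prod=5 -> inv=[7 9 3 3]
Step 4: demand=4,sold=3 ship[2->3]=3 ship[1->2]=3 ship[0->1]=4 prod=5 -> inv=[8 10 3 3]
Step 5: demand=4,sold=3 ship[2->3]=3 ship[1->2]=3 ship[0->1]=4 prod=5 -> inv=[9 11 3 3]

9 11 3 3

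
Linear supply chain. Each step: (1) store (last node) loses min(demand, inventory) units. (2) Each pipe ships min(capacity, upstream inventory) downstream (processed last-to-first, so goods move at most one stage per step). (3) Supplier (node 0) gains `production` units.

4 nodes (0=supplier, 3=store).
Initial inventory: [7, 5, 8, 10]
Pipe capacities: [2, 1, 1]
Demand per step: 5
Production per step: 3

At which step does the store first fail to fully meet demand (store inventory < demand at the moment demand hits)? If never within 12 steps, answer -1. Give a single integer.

Step 1: demand=5,sold=5 ship[2->3]=1 ship[1->2]=1 ship[0->1]=2 prod=3 -> [8 6 8 6]
Step 2: demand=5,sold=5 ship[2->3]=1 ship[1->2]=1 ship[0->1]=2 prod=3 -> [9 7 8 2]
Step 3: demand=5,sold=2 ship[2->3]=1 ship[1->2]=1 ship[0->1]=2 prod=3 -> [10 8 8 1]
Step 4: demand=5,sold=1 ship[2->3]=1 ship[1->2]=1 ship[0->1]=2 prod=3 -> [11 9 8 1]
Step 5: demand=5,sold=1 ship[2->3]=1 ship[1->2]=1 ship[0->1]=2 prod=3 -> [12 10 8 1]
Step 6: demand=5,sold=1 ship[2->3]=1 ship[1->2]=1 ship[0->1]=2 prod=3 -> [13 11 8 1]
Step 7: demand=5,sold=1 ship[2->3]=1 ship[1->2]=1 ship[0->1]=2 prod=3 -> [14 12 8 1]
Step 8: demand=5,sold=1 ship[2->3]=1 ship[1->2]=1 ship[0->1]=2 prod=3 -> [15 13 8 1]
Step 9: demand=5,sold=1 ship[2->3]=1 ship[1->2]=1 ship[0->1]=2 prod=3 -> [16 14 8 1]
Step 10: demand=5,sold=1 ship[2->3]=1 ship[1->2]=1 ship[0->1]=2 prod=3 -> [17 15 8 1]
Step 11: demand=5,sold=1 ship[2->3]=1 ship[1->2]=1 ship[0->1]=2 prod=3 -> [18 16 8 1]
Step 12: demand=5,sold=1 ship[2->3]=1 ship[1->2]=1 ship[0->1]=2 prod=3 -> [19 17 8 1]
First stockout at step 3

3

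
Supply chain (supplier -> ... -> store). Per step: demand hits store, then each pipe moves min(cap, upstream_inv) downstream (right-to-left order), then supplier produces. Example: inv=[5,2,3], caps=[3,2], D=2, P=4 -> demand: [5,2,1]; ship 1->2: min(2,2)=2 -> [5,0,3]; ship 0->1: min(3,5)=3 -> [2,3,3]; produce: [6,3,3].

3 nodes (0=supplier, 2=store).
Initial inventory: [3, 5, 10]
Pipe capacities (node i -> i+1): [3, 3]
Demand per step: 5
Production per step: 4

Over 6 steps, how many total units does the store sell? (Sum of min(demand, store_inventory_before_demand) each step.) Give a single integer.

Answer: 25

Derivation:
Step 1: sold=5 (running total=5) -> [4 5 8]
Step 2: sold=5 (running total=10) -> [5 5 6]
Step 3: sold=5 (running total=15) -> [6 5 4]
Step 4: sold=4 (running total=19) -> [7 5 3]
Step 5: sold=3 (running total=22) -> [8 5 3]
Step 6: sold=3 (running total=25) -> [9 5 3]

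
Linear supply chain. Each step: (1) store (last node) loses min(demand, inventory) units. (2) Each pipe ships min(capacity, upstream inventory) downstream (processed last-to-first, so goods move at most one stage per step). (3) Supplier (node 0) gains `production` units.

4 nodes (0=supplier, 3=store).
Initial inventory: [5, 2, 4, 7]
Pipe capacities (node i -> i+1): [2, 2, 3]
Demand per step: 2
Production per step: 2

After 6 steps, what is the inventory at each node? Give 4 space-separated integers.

Step 1: demand=2,sold=2 ship[2->3]=3 ship[1->2]=2 ship[0->1]=2 prod=2 -> inv=[5 2 3 8]
Step 2: demand=2,sold=2 ship[2->3]=3 ship[1->2]=2 ship[0->1]=2 prod=2 -> inv=[5 2 2 9]
Step 3: demand=2,sold=2 ship[2->3]=2 ship[1->2]=2 ship[0->1]=2 prod=2 -> inv=[5 2 2 9]
Step 4: demand=2,sold=2 ship[2->3]=2 ship[1->2]=2 ship[0->1]=2 prod=2 -> inv=[5 2 2 9]
Step 5: demand=2,sold=2 ship[2->3]=2 ship[1->2]=2 ship[0->1]=2 prod=2 -> inv=[5 2 2 9]
Step 6: demand=2,sold=2 ship[2->3]=2 ship[1->2]=2 ship[0->1]=2 prod=2 -> inv=[5 2 2 9]

5 2 2 9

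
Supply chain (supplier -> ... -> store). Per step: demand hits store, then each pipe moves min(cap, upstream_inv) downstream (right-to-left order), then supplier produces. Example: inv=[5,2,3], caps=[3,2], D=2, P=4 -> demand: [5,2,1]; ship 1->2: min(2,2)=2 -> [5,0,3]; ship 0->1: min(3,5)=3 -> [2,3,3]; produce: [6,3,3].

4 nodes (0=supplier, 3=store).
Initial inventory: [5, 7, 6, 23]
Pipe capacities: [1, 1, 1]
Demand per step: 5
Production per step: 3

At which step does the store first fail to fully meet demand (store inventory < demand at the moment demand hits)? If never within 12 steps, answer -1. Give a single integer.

Step 1: demand=5,sold=5 ship[2->3]=1 ship[1->2]=1 ship[0->1]=1 prod=3 -> [7 7 6 19]
Step 2: demand=5,sold=5 ship[2->3]=1 ship[1->2]=1 ship[0->1]=1 prod=3 -> [9 7 6 15]
Step 3: demand=5,sold=5 ship[2->3]=1 ship[1->2]=1 ship[0->1]=1 prod=3 -> [11 7 6 11]
Step 4: demand=5,sold=5 ship[2->3]=1 ship[1->2]=1 ship[0->1]=1 prod=3 -> [13 7 6 7]
Step 5: demand=5,sold=5 ship[2->3]=1 ship[1->2]=1 ship[0->1]=1 prod=3 -> [15 7 6 3]
Step 6: demand=5,sold=3 ship[2->3]=1 ship[1->2]=1 ship[0->1]=1 prod=3 -> [17 7 6 1]
Step 7: demand=5,sold=1 ship[2->3]=1 ship[1->2]=1 ship[0->1]=1 prod=3 -> [19 7 6 1]
Step 8: demand=5,sold=1 ship[2->3]=1 ship[1->2]=1 ship[0->1]=1 prod=3 -> [21 7 6 1]
Step 9: demand=5,sold=1 ship[2->3]=1 ship[1->2]=1 ship[0->1]=1 prod=3 -> [23 7 6 1]
Step 10: demand=5,sold=1 ship[2->3]=1 ship[1->2]=1 ship[0->1]=1 prod=3 -> [25 7 6 1]
Step 11: demand=5,sold=1 ship[2->3]=1 ship[1->2]=1 ship[0->1]=1 prod=3 -> [27 7 6 1]
Step 12: demand=5,sold=1 ship[2->3]=1 ship[1->2]=1 ship[0->1]=1 prod=3 -> [29 7 6 1]
First stockout at step 6

6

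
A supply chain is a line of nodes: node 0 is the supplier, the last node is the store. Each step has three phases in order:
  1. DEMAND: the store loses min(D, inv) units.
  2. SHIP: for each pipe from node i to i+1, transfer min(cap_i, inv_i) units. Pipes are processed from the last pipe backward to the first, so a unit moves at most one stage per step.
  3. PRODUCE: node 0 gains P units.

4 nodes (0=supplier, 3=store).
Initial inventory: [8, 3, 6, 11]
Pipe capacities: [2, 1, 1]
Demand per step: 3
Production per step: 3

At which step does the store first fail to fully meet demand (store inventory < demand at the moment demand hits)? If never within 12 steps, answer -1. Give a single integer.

Step 1: demand=3,sold=3 ship[2->3]=1 ship[1->2]=1 ship[0->1]=2 prod=3 -> [9 4 6 9]
Step 2: demand=3,sold=3 ship[2->3]=1 ship[1->2]=1 ship[0->1]=2 prod=3 -> [10 5 6 7]
Step 3: demand=3,sold=3 ship[2->3]=1 ship[1->2]=1 ship[0->1]=2 prod=3 -> [11 6 6 5]
Step 4: demand=3,sold=3 ship[2->3]=1 ship[1->2]=1 ship[0->1]=2 prod=3 -> [12 7 6 3]
Step 5: demand=3,sold=3 ship[2->3]=1 ship[1->2]=1 ship[0->1]=2 prod=3 -> [13 8 6 1]
Step 6: demand=3,sold=1 ship[2->3]=1 ship[1->2]=1 ship[0->1]=2 prod=3 -> [14 9 6 1]
Step 7: demand=3,sold=1 ship[2->3]=1 ship[1->2]=1 ship[0->1]=2 prod=3 -> [15 10 6 1]
Step 8: demand=3,sold=1 ship[2->3]=1 ship[1->2]=1 ship[0->1]=2 prod=3 -> [16 11 6 1]
Step 9: demand=3,sold=1 ship[2->3]=1 ship[1->2]=1 ship[0->1]=2 prod=3 -> [17 12 6 1]
Step 10: demand=3,sold=1 ship[2->3]=1 ship[1->2]=1 ship[0->1]=2 prod=3 -> [18 13 6 1]
Step 11: demand=3,sold=1 ship[2->3]=1 ship[1->2]=1 ship[0->1]=2 prod=3 -> [19 14 6 1]
Step 12: demand=3,sold=1 ship[2->3]=1 ship[1->2]=1 ship[0->1]=2 prod=3 -> [20 15 6 1]
First stockout at step 6

6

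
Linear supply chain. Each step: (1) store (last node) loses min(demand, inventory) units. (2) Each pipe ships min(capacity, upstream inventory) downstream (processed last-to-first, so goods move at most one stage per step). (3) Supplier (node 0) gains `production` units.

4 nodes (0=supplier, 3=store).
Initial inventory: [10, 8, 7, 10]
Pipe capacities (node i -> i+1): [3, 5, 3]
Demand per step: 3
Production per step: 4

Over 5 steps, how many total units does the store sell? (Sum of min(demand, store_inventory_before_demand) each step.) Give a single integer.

Step 1: sold=3 (running total=3) -> [11 6 9 10]
Step 2: sold=3 (running total=6) -> [12 4 11 10]
Step 3: sold=3 (running total=9) -> [13 3 12 10]
Step 4: sold=3 (running total=12) -> [14 3 12 10]
Step 5: sold=3 (running total=15) -> [15 3 12 10]

Answer: 15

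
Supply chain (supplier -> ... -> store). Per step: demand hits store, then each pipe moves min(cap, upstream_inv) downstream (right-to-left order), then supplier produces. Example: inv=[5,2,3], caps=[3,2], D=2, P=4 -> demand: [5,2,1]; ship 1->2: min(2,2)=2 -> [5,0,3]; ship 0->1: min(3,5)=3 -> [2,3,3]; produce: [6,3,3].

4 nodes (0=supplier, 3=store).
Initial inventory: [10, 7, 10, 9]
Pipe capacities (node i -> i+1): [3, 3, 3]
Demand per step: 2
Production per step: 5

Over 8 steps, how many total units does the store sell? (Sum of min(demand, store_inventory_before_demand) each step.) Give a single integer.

Answer: 16

Derivation:
Step 1: sold=2 (running total=2) -> [12 7 10 10]
Step 2: sold=2 (running total=4) -> [14 7 10 11]
Step 3: sold=2 (running total=6) -> [16 7 10 12]
Step 4: sold=2 (running total=8) -> [18 7 10 13]
Step 5: sold=2 (running total=10) -> [20 7 10 14]
Step 6: sold=2 (running total=12) -> [22 7 10 15]
Step 7: sold=2 (running total=14) -> [24 7 10 16]
Step 8: sold=2 (running total=16) -> [26 7 10 17]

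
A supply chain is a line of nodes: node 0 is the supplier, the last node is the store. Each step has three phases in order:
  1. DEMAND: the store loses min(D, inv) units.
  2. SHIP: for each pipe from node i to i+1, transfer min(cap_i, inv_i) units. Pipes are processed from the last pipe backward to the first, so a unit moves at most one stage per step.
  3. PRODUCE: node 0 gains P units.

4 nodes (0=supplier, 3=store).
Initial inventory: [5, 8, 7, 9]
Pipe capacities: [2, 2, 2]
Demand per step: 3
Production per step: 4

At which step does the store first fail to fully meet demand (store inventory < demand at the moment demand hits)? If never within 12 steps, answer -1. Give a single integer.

Step 1: demand=3,sold=3 ship[2->3]=2 ship[1->2]=2 ship[0->1]=2 prod=4 -> [7 8 7 8]
Step 2: demand=3,sold=3 ship[2->3]=2 ship[1->2]=2 ship[0->1]=2 prod=4 -> [9 8 7 7]
Step 3: demand=3,sold=3 ship[2->3]=2 ship[1->2]=2 ship[0->1]=2 prod=4 -> [11 8 7 6]
Step 4: demand=3,sold=3 ship[2->3]=2 ship[1->2]=2 ship[0->1]=2 prod=4 -> [13 8 7 5]
Step 5: demand=3,sold=3 ship[2->3]=2 ship[1->2]=2 ship[0->1]=2 prod=4 -> [15 8 7 4]
Step 6: demand=3,sold=3 ship[2->3]=2 ship[1->2]=2 ship[0->1]=2 prod=4 -> [17 8 7 3]
Step 7: demand=3,sold=3 ship[2->3]=2 ship[1->2]=2 ship[0->1]=2 prod=4 -> [19 8 7 2]
Step 8: demand=3,sold=2 ship[2->3]=2 ship[1->2]=2 ship[0->1]=2 prod=4 -> [21 8 7 2]
Step 9: demand=3,sold=2 ship[2->3]=2 ship[1->2]=2 ship[0->1]=2 prod=4 -> [23 8 7 2]
Step 10: demand=3,sold=2 ship[2->3]=2 ship[1->2]=2 ship[0->1]=2 prod=4 -> [25 8 7 2]
Step 11: demand=3,sold=2 ship[2->3]=2 ship[1->2]=2 ship[0->1]=2 prod=4 -> [27 8 7 2]
Step 12: demand=3,sold=2 ship[2->3]=2 ship[1->2]=2 ship[0->1]=2 prod=4 -> [29 8 7 2]
First stockout at step 8

8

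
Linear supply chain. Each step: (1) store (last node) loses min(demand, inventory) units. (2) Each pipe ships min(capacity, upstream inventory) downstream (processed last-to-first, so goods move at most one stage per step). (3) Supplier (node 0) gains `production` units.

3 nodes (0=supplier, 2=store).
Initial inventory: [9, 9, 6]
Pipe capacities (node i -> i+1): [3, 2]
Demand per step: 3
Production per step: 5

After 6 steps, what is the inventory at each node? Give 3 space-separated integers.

Step 1: demand=3,sold=3 ship[1->2]=2 ship[0->1]=3 prod=5 -> inv=[11 10 5]
Step 2: demand=3,sold=3 ship[1->2]=2 ship[0->1]=3 prod=5 -> inv=[13 11 4]
Step 3: demand=3,sold=3 ship[1->2]=2 ship[0->1]=3 prod=5 -> inv=[15 12 3]
Step 4: demand=3,sold=3 ship[1->2]=2 ship[0->1]=3 prod=5 -> inv=[17 13 2]
Step 5: demand=3,sold=2 ship[1->2]=2 ship[0->1]=3 prod=5 -> inv=[19 14 2]
Step 6: demand=3,sold=2 ship[1->2]=2 ship[0->1]=3 prod=5 -> inv=[21 15 2]

21 15 2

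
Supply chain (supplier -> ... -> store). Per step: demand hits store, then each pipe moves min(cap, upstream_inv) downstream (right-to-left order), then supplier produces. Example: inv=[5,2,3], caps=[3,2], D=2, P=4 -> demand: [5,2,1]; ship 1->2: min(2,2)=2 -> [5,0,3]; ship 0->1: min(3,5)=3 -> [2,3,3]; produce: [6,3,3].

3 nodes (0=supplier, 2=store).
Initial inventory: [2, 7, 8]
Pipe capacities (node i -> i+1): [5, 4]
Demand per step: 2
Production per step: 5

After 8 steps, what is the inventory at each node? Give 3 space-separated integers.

Step 1: demand=2,sold=2 ship[1->2]=4 ship[0->1]=2 prod=5 -> inv=[5 5 10]
Step 2: demand=2,sold=2 ship[1->2]=4 ship[0->1]=5 prod=5 -> inv=[5 6 12]
Step 3: demand=2,sold=2 ship[1->2]=4 ship[0->1]=5 prod=5 -> inv=[5 7 14]
Step 4: demand=2,sold=2 ship[1->2]=4 ship[0->1]=5 prod=5 -> inv=[5 8 16]
Step 5: demand=2,sold=2 ship[1->2]=4 ship[0->1]=5 prod=5 -> inv=[5 9 18]
Step 6: demand=2,sold=2 ship[1->2]=4 ship[0->1]=5 prod=5 -> inv=[5 10 20]
Step 7: demand=2,sold=2 ship[1->2]=4 ship[0->1]=5 prod=5 -> inv=[5 11 22]
Step 8: demand=2,sold=2 ship[1->2]=4 ship[0->1]=5 prod=5 -> inv=[5 12 24]

5 12 24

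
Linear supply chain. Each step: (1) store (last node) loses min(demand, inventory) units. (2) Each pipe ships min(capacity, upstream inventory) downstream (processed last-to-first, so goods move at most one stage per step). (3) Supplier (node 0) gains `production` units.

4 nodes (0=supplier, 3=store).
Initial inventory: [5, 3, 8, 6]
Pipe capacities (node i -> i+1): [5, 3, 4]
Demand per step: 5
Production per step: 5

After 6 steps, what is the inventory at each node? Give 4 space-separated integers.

Step 1: demand=5,sold=5 ship[2->3]=4 ship[1->2]=3 ship[0->1]=5 prod=5 -> inv=[5 5 7 5]
Step 2: demand=5,sold=5 ship[2->3]=4 ship[1->2]=3 ship[0->1]=5 prod=5 -> inv=[5 7 6 4]
Step 3: demand=5,sold=4 ship[2->3]=4 ship[1->2]=3 ship[0->1]=5 prod=5 -> inv=[5 9 5 4]
Step 4: demand=5,sold=4 ship[2->3]=4 ship[1->2]=3 ship[0->1]=5 prod=5 -> inv=[5 11 4 4]
Step 5: demand=5,sold=4 ship[2->3]=4 ship[1->2]=3 ship[0->1]=5 prod=5 -> inv=[5 13 3 4]
Step 6: demand=5,sold=4 ship[2->3]=3 ship[1->2]=3 ship[0->1]=5 prod=5 -> inv=[5 15 3 3]

5 15 3 3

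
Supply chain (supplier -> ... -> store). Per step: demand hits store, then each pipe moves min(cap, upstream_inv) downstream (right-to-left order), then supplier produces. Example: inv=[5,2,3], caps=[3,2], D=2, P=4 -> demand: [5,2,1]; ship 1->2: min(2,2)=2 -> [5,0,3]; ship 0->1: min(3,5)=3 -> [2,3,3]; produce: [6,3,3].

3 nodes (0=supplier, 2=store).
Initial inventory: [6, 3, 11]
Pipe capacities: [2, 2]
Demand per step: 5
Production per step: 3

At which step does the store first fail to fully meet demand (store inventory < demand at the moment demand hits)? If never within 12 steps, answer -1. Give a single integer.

Step 1: demand=5,sold=5 ship[1->2]=2 ship[0->1]=2 prod=3 -> [7 3 8]
Step 2: demand=5,sold=5 ship[1->2]=2 ship[0->1]=2 prod=3 -> [8 3 5]
Step 3: demand=5,sold=5 ship[1->2]=2 ship[0->1]=2 prod=3 -> [9 3 2]
Step 4: demand=5,sold=2 ship[1->2]=2 ship[0->1]=2 prod=3 -> [10 3 2]
Step 5: demand=5,sold=2 ship[1->2]=2 ship[0->1]=2 prod=3 -> [11 3 2]
Step 6: demand=5,sold=2 ship[1->2]=2 ship[0->1]=2 prod=3 -> [12 3 2]
Step 7: demand=5,sold=2 ship[1->2]=2 ship[0->1]=2 prod=3 -> [13 3 2]
Step 8: demand=5,sold=2 ship[1->2]=2 ship[0->1]=2 prod=3 -> [14 3 2]
Step 9: demand=5,sold=2 ship[1->2]=2 ship[0->1]=2 prod=3 -> [15 3 2]
Step 10: demand=5,sold=2 ship[1->2]=2 ship[0->1]=2 prod=3 -> [16 3 2]
Step 11: demand=5,sold=2 ship[1->2]=2 ship[0->1]=2 prod=3 -> [17 3 2]
Step 12: demand=5,sold=2 ship[1->2]=2 ship[0->1]=2 prod=3 -> [18 3 2]
First stockout at step 4

4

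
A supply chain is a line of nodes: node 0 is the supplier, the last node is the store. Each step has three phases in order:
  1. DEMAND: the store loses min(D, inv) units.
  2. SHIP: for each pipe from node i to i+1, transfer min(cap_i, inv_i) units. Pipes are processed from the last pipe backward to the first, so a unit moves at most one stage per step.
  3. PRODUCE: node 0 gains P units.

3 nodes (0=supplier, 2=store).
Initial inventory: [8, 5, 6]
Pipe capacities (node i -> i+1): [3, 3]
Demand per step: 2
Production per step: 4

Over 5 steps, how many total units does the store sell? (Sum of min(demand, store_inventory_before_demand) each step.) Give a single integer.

Answer: 10

Derivation:
Step 1: sold=2 (running total=2) -> [9 5 7]
Step 2: sold=2 (running total=4) -> [10 5 8]
Step 3: sold=2 (running total=6) -> [11 5 9]
Step 4: sold=2 (running total=8) -> [12 5 10]
Step 5: sold=2 (running total=10) -> [13 5 11]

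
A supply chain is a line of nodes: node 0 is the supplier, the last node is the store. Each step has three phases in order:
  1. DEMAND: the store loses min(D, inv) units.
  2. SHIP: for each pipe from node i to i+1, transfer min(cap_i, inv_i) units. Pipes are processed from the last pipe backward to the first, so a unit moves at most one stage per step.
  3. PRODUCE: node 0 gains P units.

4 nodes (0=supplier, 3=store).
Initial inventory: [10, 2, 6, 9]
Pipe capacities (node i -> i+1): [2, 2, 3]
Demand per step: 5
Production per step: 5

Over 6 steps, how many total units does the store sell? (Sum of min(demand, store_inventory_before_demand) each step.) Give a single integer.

Answer: 23

Derivation:
Step 1: sold=5 (running total=5) -> [13 2 5 7]
Step 2: sold=5 (running total=10) -> [16 2 4 5]
Step 3: sold=5 (running total=15) -> [19 2 3 3]
Step 4: sold=3 (running total=18) -> [22 2 2 3]
Step 5: sold=3 (running total=21) -> [25 2 2 2]
Step 6: sold=2 (running total=23) -> [28 2 2 2]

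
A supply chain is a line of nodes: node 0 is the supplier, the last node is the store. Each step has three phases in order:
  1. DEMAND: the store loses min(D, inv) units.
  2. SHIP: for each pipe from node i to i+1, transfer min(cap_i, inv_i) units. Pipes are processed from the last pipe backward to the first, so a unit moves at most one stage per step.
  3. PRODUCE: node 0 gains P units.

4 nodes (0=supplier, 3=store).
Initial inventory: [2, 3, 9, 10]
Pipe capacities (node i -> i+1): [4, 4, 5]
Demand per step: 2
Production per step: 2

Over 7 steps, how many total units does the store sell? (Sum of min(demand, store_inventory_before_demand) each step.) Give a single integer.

Step 1: sold=2 (running total=2) -> [2 2 7 13]
Step 2: sold=2 (running total=4) -> [2 2 4 16]
Step 3: sold=2 (running total=6) -> [2 2 2 18]
Step 4: sold=2 (running total=8) -> [2 2 2 18]
Step 5: sold=2 (running total=10) -> [2 2 2 18]
Step 6: sold=2 (running total=12) -> [2 2 2 18]
Step 7: sold=2 (running total=14) -> [2 2 2 18]

Answer: 14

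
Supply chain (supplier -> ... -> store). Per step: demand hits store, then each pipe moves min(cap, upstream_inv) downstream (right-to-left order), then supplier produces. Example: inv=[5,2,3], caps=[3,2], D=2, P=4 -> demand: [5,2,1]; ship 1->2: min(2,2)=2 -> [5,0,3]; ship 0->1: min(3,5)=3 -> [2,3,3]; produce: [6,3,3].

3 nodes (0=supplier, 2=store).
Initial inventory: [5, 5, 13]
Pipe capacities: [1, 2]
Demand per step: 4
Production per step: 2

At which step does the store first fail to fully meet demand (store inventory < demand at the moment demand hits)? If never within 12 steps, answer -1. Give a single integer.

Step 1: demand=4,sold=4 ship[1->2]=2 ship[0->1]=1 prod=2 -> [6 4 11]
Step 2: demand=4,sold=4 ship[1->2]=2 ship[0->1]=1 prod=2 -> [7 3 9]
Step 3: demand=4,sold=4 ship[1->2]=2 ship[0->1]=1 prod=2 -> [8 2 7]
Step 4: demand=4,sold=4 ship[1->2]=2 ship[0->1]=1 prod=2 -> [9 1 5]
Step 5: demand=4,sold=4 ship[1->2]=1 ship[0->1]=1 prod=2 -> [10 1 2]
Step 6: demand=4,sold=2 ship[1->2]=1 ship[0->1]=1 prod=2 -> [11 1 1]
Step 7: demand=4,sold=1 ship[1->2]=1 ship[0->1]=1 prod=2 -> [12 1 1]
Step 8: demand=4,sold=1 ship[1->2]=1 ship[0->1]=1 prod=2 -> [13 1 1]
Step 9: demand=4,sold=1 ship[1->2]=1 ship[0->1]=1 prod=2 -> [14 1 1]
Step 10: demand=4,sold=1 ship[1->2]=1 ship[0->1]=1 prod=2 -> [15 1 1]
Step 11: demand=4,sold=1 ship[1->2]=1 ship[0->1]=1 prod=2 -> [16 1 1]
Step 12: demand=4,sold=1 ship[1->2]=1 ship[0->1]=1 prod=2 -> [17 1 1]
First stockout at step 6

6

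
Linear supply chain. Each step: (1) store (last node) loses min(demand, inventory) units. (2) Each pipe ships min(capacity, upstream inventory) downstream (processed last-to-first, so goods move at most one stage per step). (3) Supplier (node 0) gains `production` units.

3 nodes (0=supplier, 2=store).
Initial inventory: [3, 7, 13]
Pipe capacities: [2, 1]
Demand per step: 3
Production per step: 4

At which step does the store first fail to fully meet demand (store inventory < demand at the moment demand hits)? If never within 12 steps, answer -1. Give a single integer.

Step 1: demand=3,sold=3 ship[1->2]=1 ship[0->1]=2 prod=4 -> [5 8 11]
Step 2: demand=3,sold=3 ship[1->2]=1 ship[0->1]=2 prod=4 -> [7 9 9]
Step 3: demand=3,sold=3 ship[1->2]=1 ship[0->1]=2 prod=4 -> [9 10 7]
Step 4: demand=3,sold=3 ship[1->2]=1 ship[0->1]=2 prod=4 -> [11 11 5]
Step 5: demand=3,sold=3 ship[1->2]=1 ship[0->1]=2 prod=4 -> [13 12 3]
Step 6: demand=3,sold=3 ship[1->2]=1 ship[0->1]=2 prod=4 -> [15 13 1]
Step 7: demand=3,sold=1 ship[1->2]=1 ship[0->1]=2 prod=4 -> [17 14 1]
Step 8: demand=3,sold=1 ship[1->2]=1 ship[0->1]=2 prod=4 -> [19 15 1]
Step 9: demand=3,sold=1 ship[1->2]=1 ship[0->1]=2 prod=4 -> [21 16 1]
Step 10: demand=3,sold=1 ship[1->2]=1 ship[0->1]=2 prod=4 -> [23 17 1]
Step 11: demand=3,sold=1 ship[1->2]=1 ship[0->1]=2 prod=4 -> [25 18 1]
Step 12: demand=3,sold=1 ship[1->2]=1 ship[0->1]=2 prod=4 -> [27 19 1]
First stockout at step 7

7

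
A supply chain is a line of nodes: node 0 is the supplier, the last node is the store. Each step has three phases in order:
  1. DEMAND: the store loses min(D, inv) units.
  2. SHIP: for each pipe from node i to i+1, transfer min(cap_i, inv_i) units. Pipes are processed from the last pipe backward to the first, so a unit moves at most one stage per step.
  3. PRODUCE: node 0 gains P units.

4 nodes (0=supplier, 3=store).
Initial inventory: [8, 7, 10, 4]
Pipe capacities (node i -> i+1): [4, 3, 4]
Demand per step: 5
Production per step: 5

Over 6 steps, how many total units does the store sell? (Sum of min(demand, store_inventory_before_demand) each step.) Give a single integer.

Step 1: sold=4 (running total=4) -> [9 8 9 4]
Step 2: sold=4 (running total=8) -> [10 9 8 4]
Step 3: sold=4 (running total=12) -> [11 10 7 4]
Step 4: sold=4 (running total=16) -> [12 11 6 4]
Step 5: sold=4 (running total=20) -> [13 12 5 4]
Step 6: sold=4 (running total=24) -> [14 13 4 4]

Answer: 24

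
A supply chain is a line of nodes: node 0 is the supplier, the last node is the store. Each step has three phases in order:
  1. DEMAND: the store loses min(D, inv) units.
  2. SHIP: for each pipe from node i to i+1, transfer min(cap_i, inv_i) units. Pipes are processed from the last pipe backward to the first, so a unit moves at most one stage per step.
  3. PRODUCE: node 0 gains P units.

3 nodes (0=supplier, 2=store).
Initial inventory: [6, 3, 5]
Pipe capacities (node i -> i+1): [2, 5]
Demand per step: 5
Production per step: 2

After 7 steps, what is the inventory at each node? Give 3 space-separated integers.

Step 1: demand=5,sold=5 ship[1->2]=3 ship[0->1]=2 prod=2 -> inv=[6 2 3]
Step 2: demand=5,sold=3 ship[1->2]=2 ship[0->1]=2 prod=2 -> inv=[6 2 2]
Step 3: demand=5,sold=2 ship[1->2]=2 ship[0->1]=2 prod=2 -> inv=[6 2 2]
Step 4: demand=5,sold=2 ship[1->2]=2 ship[0->1]=2 prod=2 -> inv=[6 2 2]
Step 5: demand=5,sold=2 ship[1->2]=2 ship[0->1]=2 prod=2 -> inv=[6 2 2]
Step 6: demand=5,sold=2 ship[1->2]=2 ship[0->1]=2 prod=2 -> inv=[6 2 2]
Step 7: demand=5,sold=2 ship[1->2]=2 ship[0->1]=2 prod=2 -> inv=[6 2 2]

6 2 2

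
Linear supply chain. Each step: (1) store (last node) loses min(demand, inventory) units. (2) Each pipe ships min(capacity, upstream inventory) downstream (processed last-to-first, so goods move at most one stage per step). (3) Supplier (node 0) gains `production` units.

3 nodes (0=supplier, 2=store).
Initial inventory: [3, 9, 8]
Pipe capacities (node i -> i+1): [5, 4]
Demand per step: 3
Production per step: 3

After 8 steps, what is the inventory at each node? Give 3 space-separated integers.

Step 1: demand=3,sold=3 ship[1->2]=4 ship[0->1]=3 prod=3 -> inv=[3 8 9]
Step 2: demand=3,sold=3 ship[1->2]=4 ship[0->1]=3 prod=3 -> inv=[3 7 10]
Step 3: demand=3,sold=3 ship[1->2]=4 ship[0->1]=3 prod=3 -> inv=[3 6 11]
Step 4: demand=3,sold=3 ship[1->2]=4 ship[0->1]=3 prod=3 -> inv=[3 5 12]
Step 5: demand=3,sold=3 ship[1->2]=4 ship[0->1]=3 prod=3 -> inv=[3 4 13]
Step 6: demand=3,sold=3 ship[1->2]=4 ship[0->1]=3 prod=3 -> inv=[3 3 14]
Step 7: demand=3,sold=3 ship[1->2]=3 ship[0->1]=3 prod=3 -> inv=[3 3 14]
Step 8: demand=3,sold=3 ship[1->2]=3 ship[0->1]=3 prod=3 -> inv=[3 3 14]

3 3 14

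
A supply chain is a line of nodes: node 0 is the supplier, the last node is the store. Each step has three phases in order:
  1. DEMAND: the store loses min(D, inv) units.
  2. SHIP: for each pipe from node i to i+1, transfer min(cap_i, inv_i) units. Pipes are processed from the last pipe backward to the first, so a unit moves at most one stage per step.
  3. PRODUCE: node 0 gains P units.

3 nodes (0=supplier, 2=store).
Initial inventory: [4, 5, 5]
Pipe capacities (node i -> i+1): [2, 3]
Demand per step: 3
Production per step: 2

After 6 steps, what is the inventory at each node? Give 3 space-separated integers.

Step 1: demand=3,sold=3 ship[1->2]=3 ship[0->1]=2 prod=2 -> inv=[4 4 5]
Step 2: demand=3,sold=3 ship[1->2]=3 ship[0->1]=2 prod=2 -> inv=[4 3 5]
Step 3: demand=3,sold=3 ship[1->2]=3 ship[0->1]=2 prod=2 -> inv=[4 2 5]
Step 4: demand=3,sold=3 ship[1->2]=2 ship[0->1]=2 prod=2 -> inv=[4 2 4]
Step 5: demand=3,sold=3 ship[1->2]=2 ship[0->1]=2 prod=2 -> inv=[4 2 3]
Step 6: demand=3,sold=3 ship[1->2]=2 ship[0->1]=2 prod=2 -> inv=[4 2 2]

4 2 2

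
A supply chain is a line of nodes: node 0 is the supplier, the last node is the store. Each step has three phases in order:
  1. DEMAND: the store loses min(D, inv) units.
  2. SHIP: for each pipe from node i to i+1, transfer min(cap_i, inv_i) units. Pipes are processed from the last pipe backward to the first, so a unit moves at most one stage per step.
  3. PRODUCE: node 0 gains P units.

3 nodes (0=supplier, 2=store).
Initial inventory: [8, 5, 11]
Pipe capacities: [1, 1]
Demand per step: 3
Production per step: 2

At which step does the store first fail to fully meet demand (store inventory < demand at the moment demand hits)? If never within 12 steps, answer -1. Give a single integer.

Step 1: demand=3,sold=3 ship[1->2]=1 ship[0->1]=1 prod=2 -> [9 5 9]
Step 2: demand=3,sold=3 ship[1->2]=1 ship[0->1]=1 prod=2 -> [10 5 7]
Step 3: demand=3,sold=3 ship[1->2]=1 ship[0->1]=1 prod=2 -> [11 5 5]
Step 4: demand=3,sold=3 ship[1->2]=1 ship[0->1]=1 prod=2 -> [12 5 3]
Step 5: demand=3,sold=3 ship[1->2]=1 ship[0->1]=1 prod=2 -> [13 5 1]
Step 6: demand=3,sold=1 ship[1->2]=1 ship[0->1]=1 prod=2 -> [14 5 1]
Step 7: demand=3,sold=1 ship[1->2]=1 ship[0->1]=1 prod=2 -> [15 5 1]
Step 8: demand=3,sold=1 ship[1->2]=1 ship[0->1]=1 prod=2 -> [16 5 1]
Step 9: demand=3,sold=1 ship[1->2]=1 ship[0->1]=1 prod=2 -> [17 5 1]
Step 10: demand=3,sold=1 ship[1->2]=1 ship[0->1]=1 prod=2 -> [18 5 1]
Step 11: demand=3,sold=1 ship[1->2]=1 ship[0->1]=1 prod=2 -> [19 5 1]
Step 12: demand=3,sold=1 ship[1->2]=1 ship[0->1]=1 prod=2 -> [20 5 1]
First stockout at step 6

6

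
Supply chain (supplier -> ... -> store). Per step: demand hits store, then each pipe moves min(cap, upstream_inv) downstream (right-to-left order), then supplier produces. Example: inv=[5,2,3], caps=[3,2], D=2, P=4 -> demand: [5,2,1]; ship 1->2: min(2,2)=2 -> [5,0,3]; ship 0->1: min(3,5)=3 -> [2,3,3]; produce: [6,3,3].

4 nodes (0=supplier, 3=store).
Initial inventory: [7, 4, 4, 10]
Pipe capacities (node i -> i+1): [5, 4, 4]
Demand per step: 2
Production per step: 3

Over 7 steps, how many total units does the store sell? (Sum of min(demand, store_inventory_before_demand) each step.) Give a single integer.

Step 1: sold=2 (running total=2) -> [5 5 4 12]
Step 2: sold=2 (running total=4) -> [3 6 4 14]
Step 3: sold=2 (running total=6) -> [3 5 4 16]
Step 4: sold=2 (running total=8) -> [3 4 4 18]
Step 5: sold=2 (running total=10) -> [3 3 4 20]
Step 6: sold=2 (running total=12) -> [3 3 3 22]
Step 7: sold=2 (running total=14) -> [3 3 3 23]

Answer: 14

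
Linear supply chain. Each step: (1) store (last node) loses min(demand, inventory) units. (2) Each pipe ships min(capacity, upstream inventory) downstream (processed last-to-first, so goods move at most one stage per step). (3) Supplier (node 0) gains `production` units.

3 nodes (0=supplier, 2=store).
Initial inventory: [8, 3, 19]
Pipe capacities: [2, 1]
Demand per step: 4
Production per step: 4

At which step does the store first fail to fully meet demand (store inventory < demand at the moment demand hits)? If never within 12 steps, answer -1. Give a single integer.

Step 1: demand=4,sold=4 ship[1->2]=1 ship[0->1]=2 prod=4 -> [10 4 16]
Step 2: demand=4,sold=4 ship[1->2]=1 ship[0->1]=2 prod=4 -> [12 5 13]
Step 3: demand=4,sold=4 ship[1->2]=1 ship[0->1]=2 prod=4 -> [14 6 10]
Step 4: demand=4,sold=4 ship[1->2]=1 ship[0->1]=2 prod=4 -> [16 7 7]
Step 5: demand=4,sold=4 ship[1->2]=1 ship[0->1]=2 prod=4 -> [18 8 4]
Step 6: demand=4,sold=4 ship[1->2]=1 ship[0->1]=2 prod=4 -> [20 9 1]
Step 7: demand=4,sold=1 ship[1->2]=1 ship[0->1]=2 prod=4 -> [22 10 1]
Step 8: demand=4,sold=1 ship[1->2]=1 ship[0->1]=2 prod=4 -> [24 11 1]
Step 9: demand=4,sold=1 ship[1->2]=1 ship[0->1]=2 prod=4 -> [26 12 1]
Step 10: demand=4,sold=1 ship[1->2]=1 ship[0->1]=2 prod=4 -> [28 13 1]
Step 11: demand=4,sold=1 ship[1->2]=1 ship[0->1]=2 prod=4 -> [30 14 1]
Step 12: demand=4,sold=1 ship[1->2]=1 ship[0->1]=2 prod=4 -> [32 15 1]
First stockout at step 7

7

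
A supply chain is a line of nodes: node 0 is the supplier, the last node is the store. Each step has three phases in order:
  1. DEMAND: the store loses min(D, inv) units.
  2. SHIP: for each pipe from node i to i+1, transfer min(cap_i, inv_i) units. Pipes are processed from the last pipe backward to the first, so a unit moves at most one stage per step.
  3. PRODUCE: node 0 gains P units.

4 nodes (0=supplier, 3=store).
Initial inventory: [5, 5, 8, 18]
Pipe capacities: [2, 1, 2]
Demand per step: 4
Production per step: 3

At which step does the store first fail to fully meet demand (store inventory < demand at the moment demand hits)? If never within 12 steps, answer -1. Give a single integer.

Step 1: demand=4,sold=4 ship[2->3]=2 ship[1->2]=1 ship[0->1]=2 prod=3 -> [6 6 7 16]
Step 2: demand=4,sold=4 ship[2->3]=2 ship[1->2]=1 ship[0->1]=2 prod=3 -> [7 7 6 14]
Step 3: demand=4,sold=4 ship[2->3]=2 ship[1->2]=1 ship[0->1]=2 prod=3 -> [8 8 5 12]
Step 4: demand=4,sold=4 ship[2->3]=2 ship[1->2]=1 ship[0->1]=2 prod=3 -> [9 9 4 10]
Step 5: demand=4,sold=4 ship[2->3]=2 ship[1->2]=1 ship[0->1]=2 prod=3 -> [10 10 3 8]
Step 6: demand=4,sold=4 ship[2->3]=2 ship[1->2]=1 ship[0->1]=2 prod=3 -> [11 11 2 6]
Step 7: demand=4,sold=4 ship[2->3]=2 ship[1->2]=1 ship[0->1]=2 prod=3 -> [12 12 1 4]
Step 8: demand=4,sold=4 ship[2->3]=1 ship[1->2]=1 ship[0->1]=2 prod=3 -> [13 13 1 1]
Step 9: demand=4,sold=1 ship[2->3]=1 ship[1->2]=1 ship[0->1]=2 prod=3 -> [14 14 1 1]
Step 10: demand=4,sold=1 ship[2->3]=1 ship[1->2]=1 ship[0->1]=2 prod=3 -> [15 15 1 1]
Step 11: demand=4,sold=1 ship[2->3]=1 ship[1->2]=1 ship[0->1]=2 prod=3 -> [16 16 1 1]
Step 12: demand=4,sold=1 ship[2->3]=1 ship[1->2]=1 ship[0->1]=2 prod=3 -> [17 17 1 1]
First stockout at step 9

9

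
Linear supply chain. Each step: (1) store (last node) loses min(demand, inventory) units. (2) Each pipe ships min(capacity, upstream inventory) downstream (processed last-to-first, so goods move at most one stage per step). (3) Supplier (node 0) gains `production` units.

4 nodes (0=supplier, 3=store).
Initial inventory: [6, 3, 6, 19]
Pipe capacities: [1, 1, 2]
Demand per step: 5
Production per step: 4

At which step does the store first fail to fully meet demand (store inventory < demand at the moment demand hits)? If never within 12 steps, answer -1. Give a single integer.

Step 1: demand=5,sold=5 ship[2->3]=2 ship[1->2]=1 ship[0->1]=1 prod=4 -> [9 3 5 16]
Step 2: demand=5,sold=5 ship[2->3]=2 ship[1->2]=1 ship[0->1]=1 prod=4 -> [12 3 4 13]
Step 3: demand=5,sold=5 ship[2->3]=2 ship[1->2]=1 ship[0->1]=1 prod=4 -> [15 3 3 10]
Step 4: demand=5,sold=5 ship[2->3]=2 ship[1->2]=1 ship[0->1]=1 prod=4 -> [18 3 2 7]
Step 5: demand=5,sold=5 ship[2->3]=2 ship[1->2]=1 ship[0->1]=1 prod=4 -> [21 3 1 4]
Step 6: demand=5,sold=4 ship[2->3]=1 ship[1->2]=1 ship[0->1]=1 prod=4 -> [24 3 1 1]
Step 7: demand=5,sold=1 ship[2->3]=1 ship[1->2]=1 ship[0->1]=1 prod=4 -> [27 3 1 1]
Step 8: demand=5,sold=1 ship[2->3]=1 ship[1->2]=1 ship[0->1]=1 prod=4 -> [30 3 1 1]
Step 9: demand=5,sold=1 ship[2->3]=1 ship[1->2]=1 ship[0->1]=1 prod=4 -> [33 3 1 1]
Step 10: demand=5,sold=1 ship[2->3]=1 ship[1->2]=1 ship[0->1]=1 prod=4 -> [36 3 1 1]
Step 11: demand=5,sold=1 ship[2->3]=1 ship[1->2]=1 ship[0->1]=1 prod=4 -> [39 3 1 1]
Step 12: demand=5,sold=1 ship[2->3]=1 ship[1->2]=1 ship[0->1]=1 prod=4 -> [42 3 1 1]
First stockout at step 6

6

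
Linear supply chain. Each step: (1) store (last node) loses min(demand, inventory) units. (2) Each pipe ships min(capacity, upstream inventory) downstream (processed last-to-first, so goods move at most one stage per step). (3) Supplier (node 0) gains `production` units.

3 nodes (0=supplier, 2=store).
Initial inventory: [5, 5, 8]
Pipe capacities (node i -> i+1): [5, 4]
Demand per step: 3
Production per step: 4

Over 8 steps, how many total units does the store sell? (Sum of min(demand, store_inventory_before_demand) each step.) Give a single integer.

Answer: 24

Derivation:
Step 1: sold=3 (running total=3) -> [4 6 9]
Step 2: sold=3 (running total=6) -> [4 6 10]
Step 3: sold=3 (running total=9) -> [4 6 11]
Step 4: sold=3 (running total=12) -> [4 6 12]
Step 5: sold=3 (running total=15) -> [4 6 13]
Step 6: sold=3 (running total=18) -> [4 6 14]
Step 7: sold=3 (running total=21) -> [4 6 15]
Step 8: sold=3 (running total=24) -> [4 6 16]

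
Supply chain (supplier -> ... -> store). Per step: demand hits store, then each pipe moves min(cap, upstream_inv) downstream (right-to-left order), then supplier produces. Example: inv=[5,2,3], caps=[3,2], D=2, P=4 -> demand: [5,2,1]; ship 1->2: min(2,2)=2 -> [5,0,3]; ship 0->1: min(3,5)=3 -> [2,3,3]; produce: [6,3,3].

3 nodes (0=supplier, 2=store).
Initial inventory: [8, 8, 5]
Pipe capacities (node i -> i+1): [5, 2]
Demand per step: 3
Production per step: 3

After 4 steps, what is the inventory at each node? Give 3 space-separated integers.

Step 1: demand=3,sold=3 ship[1->2]=2 ship[0->1]=5 prod=3 -> inv=[6 11 4]
Step 2: demand=3,sold=3 ship[1->2]=2 ship[0->1]=5 prod=3 -> inv=[4 14 3]
Step 3: demand=3,sold=3 ship[1->2]=2 ship[0->1]=4 prod=3 -> inv=[3 16 2]
Step 4: demand=3,sold=2 ship[1->2]=2 ship[0->1]=3 prod=3 -> inv=[3 17 2]

3 17 2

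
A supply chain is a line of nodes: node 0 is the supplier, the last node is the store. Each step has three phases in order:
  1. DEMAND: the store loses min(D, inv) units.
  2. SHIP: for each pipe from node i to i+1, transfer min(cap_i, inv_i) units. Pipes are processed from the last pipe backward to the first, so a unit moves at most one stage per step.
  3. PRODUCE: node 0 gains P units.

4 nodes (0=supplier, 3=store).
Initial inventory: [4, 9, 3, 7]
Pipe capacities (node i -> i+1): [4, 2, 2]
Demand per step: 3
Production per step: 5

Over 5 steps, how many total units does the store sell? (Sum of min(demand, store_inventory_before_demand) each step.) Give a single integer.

Answer: 15

Derivation:
Step 1: sold=3 (running total=3) -> [5 11 3 6]
Step 2: sold=3 (running total=6) -> [6 13 3 5]
Step 3: sold=3 (running total=9) -> [7 15 3 4]
Step 4: sold=3 (running total=12) -> [8 17 3 3]
Step 5: sold=3 (running total=15) -> [9 19 3 2]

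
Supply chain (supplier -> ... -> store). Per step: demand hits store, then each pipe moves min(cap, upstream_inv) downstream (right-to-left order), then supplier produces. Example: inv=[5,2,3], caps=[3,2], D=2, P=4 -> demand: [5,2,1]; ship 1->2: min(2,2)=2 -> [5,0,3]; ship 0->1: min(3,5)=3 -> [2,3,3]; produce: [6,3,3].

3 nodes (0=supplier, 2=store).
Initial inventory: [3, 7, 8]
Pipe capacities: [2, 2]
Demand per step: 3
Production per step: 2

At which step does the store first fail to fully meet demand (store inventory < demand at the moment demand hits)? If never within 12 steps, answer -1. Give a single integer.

Step 1: demand=3,sold=3 ship[1->2]=2 ship[0->1]=2 prod=2 -> [3 7 7]
Step 2: demand=3,sold=3 ship[1->2]=2 ship[0->1]=2 prod=2 -> [3 7 6]
Step 3: demand=3,sold=3 ship[1->2]=2 ship[0->1]=2 prod=2 -> [3 7 5]
Step 4: demand=3,sold=3 ship[1->2]=2 ship[0->1]=2 prod=2 -> [3 7 4]
Step 5: demand=3,sold=3 ship[1->2]=2 ship[0->1]=2 prod=2 -> [3 7 3]
Step 6: demand=3,sold=3 ship[1->2]=2 ship[0->1]=2 prod=2 -> [3 7 2]
Step 7: demand=3,sold=2 ship[1->2]=2 ship[0->1]=2 prod=2 -> [3 7 2]
Step 8: demand=3,sold=2 ship[1->2]=2 ship[0->1]=2 prod=2 -> [3 7 2]
Step 9: demand=3,sold=2 ship[1->2]=2 ship[0->1]=2 prod=2 -> [3 7 2]
Step 10: demand=3,sold=2 ship[1->2]=2 ship[0->1]=2 prod=2 -> [3 7 2]
Step 11: demand=3,sold=2 ship[1->2]=2 ship[0->1]=2 prod=2 -> [3 7 2]
Step 12: demand=3,sold=2 ship[1->2]=2 ship[0->1]=2 prod=2 -> [3 7 2]
First stockout at step 7

7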